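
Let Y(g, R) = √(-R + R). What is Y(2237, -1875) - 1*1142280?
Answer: -1142280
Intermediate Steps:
Y(g, R) = 0 (Y(g, R) = √0 = 0)
Y(2237, -1875) - 1*1142280 = 0 - 1*1142280 = 0 - 1142280 = -1142280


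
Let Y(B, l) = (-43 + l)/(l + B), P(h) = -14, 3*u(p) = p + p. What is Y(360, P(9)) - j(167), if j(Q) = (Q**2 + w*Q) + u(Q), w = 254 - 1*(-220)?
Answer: -111230521/1038 ≈ -1.0716e+5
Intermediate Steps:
u(p) = 2*p/3 (u(p) = (p + p)/3 = (2*p)/3 = 2*p/3)
Y(B, l) = (-43 + l)/(B + l)
w = 474 (w = 254 + 220 = 474)
j(Q) = Q**2 + 1424*Q/3 (j(Q) = (Q**2 + 474*Q) + 2*Q/3 = Q**2 + 1424*Q/3)
Y(360, P(9)) - j(167) = (-43 - 14)/(360 - 14) - 167*(1424 + 3*167)/3 = -57/346 - 167*(1424 + 501)/3 = (1/346)*(-57) - 167*1925/3 = -57/346 - 1*321475/3 = -57/346 - 321475/3 = -111230521/1038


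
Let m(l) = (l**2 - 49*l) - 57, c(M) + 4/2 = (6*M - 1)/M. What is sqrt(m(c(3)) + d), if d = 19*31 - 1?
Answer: 7*sqrt(67)/3 ≈ 19.099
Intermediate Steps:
c(M) = -2 + (-1 + 6*M)/M (c(M) = -2 + (6*M - 1)/M = -2 + (-1 + 6*M)/M)
m(l) = -57 + l**2 - 49*l
d = 588 (d = 589 - 1 = 588)
sqrt(m(c(3)) + d) = sqrt((-57 + (4 - 1/3)**2 - 49*(4 - 1/3)) + 588) = sqrt((-57 + (11/3)**2 - 49*11/3) + 588) = sqrt((-57 + 121/9 - 539/3) + 588) = sqrt(-2009/9 + 588) = sqrt(3283/9) = 7*sqrt(67)/3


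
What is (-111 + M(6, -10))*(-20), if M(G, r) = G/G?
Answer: 2200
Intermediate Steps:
M(G, r) = 1
(-111 + M(6, -10))*(-20) = (-111 + 1)*(-20) = -110*(-20) = 2200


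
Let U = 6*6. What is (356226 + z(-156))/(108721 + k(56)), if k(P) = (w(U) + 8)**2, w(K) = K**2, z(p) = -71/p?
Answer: 55571327/282225372 ≈ 0.19690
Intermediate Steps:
U = 36
k(P) = 1700416 (k(P) = (36**2 + 8)**2 = (1296 + 8)**2 = 1304**2 = 1700416)
(356226 + z(-156))/(108721 + k(56)) = (356226 - 71/(-156))/(108721 + 1700416) = (356226 - 71*(-1/156))/1809137 = (356226 + 71/156)*(1/1809137) = (55571327/156)*(1/1809137) = 55571327/282225372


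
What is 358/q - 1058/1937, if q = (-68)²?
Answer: -2099373/4478344 ≈ -0.46878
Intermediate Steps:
q = 4624
358/q - 1058/1937 = 358/4624 - 1058/1937 = 358*(1/4624) - 1058*1/1937 = 179/2312 - 1058/1937 = -2099373/4478344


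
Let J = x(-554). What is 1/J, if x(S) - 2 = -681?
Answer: -1/679 ≈ -0.0014728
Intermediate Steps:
x(S) = -679 (x(S) = 2 - 681 = -679)
J = -679
1/J = 1/(-679) = -1/679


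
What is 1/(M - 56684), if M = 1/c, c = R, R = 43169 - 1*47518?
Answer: -4349/246518717 ≈ -1.7642e-5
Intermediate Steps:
R = -4349 (R = 43169 - 47518 = -4349)
c = -4349
M = -1/4349 (M = 1/(-4349) = -1/4349 ≈ -0.00022994)
1/(M - 56684) = 1/(-1/4349 - 56684) = 1/(-246518717/4349) = -4349/246518717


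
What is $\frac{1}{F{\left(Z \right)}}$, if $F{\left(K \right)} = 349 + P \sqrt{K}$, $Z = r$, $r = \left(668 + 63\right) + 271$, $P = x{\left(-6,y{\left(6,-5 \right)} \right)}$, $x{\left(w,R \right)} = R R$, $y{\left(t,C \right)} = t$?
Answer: $- \frac{349}{1176791} + \frac{36 \sqrt{1002}}{1176791} \approx 0.00067179$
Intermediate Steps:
$x{\left(w,R \right)} = R^{2}$
$P = 36$ ($P = 6^{2} = 36$)
$r = 1002$ ($r = 731 + 271 = 1002$)
$Z = 1002$
$F{\left(K \right)} = 349 + 36 \sqrt{K}$
$\frac{1}{F{\left(Z \right)}} = \frac{1}{349 + 36 \sqrt{1002}}$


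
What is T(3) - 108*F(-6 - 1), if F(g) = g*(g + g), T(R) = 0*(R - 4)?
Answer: -10584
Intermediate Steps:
T(R) = 0 (T(R) = 0*(-4 + R) = 0)
F(g) = 2*g² (F(g) = g*(2*g) = 2*g²)
T(3) - 108*F(-6 - 1) = 0 - 216*(-6 - 1)² = 0 - 216*(-7)² = 0 - 216*49 = 0 - 108*98 = 0 - 10584 = -10584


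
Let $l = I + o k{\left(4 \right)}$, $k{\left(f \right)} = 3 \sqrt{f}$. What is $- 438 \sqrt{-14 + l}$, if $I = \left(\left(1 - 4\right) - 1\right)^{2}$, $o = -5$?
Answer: $- 876 i \sqrt{7} \approx - 2317.7 i$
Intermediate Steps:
$I = 16$ ($I = \left(-3 - 1\right)^{2} = \left(-4\right)^{2} = 16$)
$l = -14$ ($l = 16 - 5 \cdot 3 \sqrt{4} = 16 - 5 \cdot 3 \cdot 2 = 16 - 30 = -14$)
$- 438 \sqrt{-14 + l} = - 438 \sqrt{-14 - 14} = - 438 \sqrt{-28} = - 438 \cdot 2 i \sqrt{7} = - 876 i \sqrt{7}$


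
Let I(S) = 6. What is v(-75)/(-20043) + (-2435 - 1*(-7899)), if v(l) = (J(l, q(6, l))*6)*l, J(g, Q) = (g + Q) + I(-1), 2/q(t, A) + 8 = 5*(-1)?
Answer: 158143314/28951 ≈ 5462.4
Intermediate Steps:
q(t, A) = -2/13 (q(t, A) = 2/(-8 + 5*(-1)) = 2/(-8 - 5) = 2/(-13) = 2*(-1/13) = -2/13)
J(g, Q) = 6 + Q + g (J(g, Q) = (g + Q) + 6 = (Q + g) + 6 = 6 + Q + g)
v(l) = l*(456/13 + 6*l) (v(l) = ((6 - 2/13 + l)*6)*l = ((76/13 + l)*6)*l = (456/13 + 6*l)*l = l*(456/13 + 6*l))
v(-75)/(-20043) + (-2435 - 1*(-7899)) = ((6/13)*(-75)*(76 + 13*(-75)))/(-20043) + (-2435 - 1*(-7899)) = ((6/13)*(-75)*(76 - 975))*(-1/20043) + (-2435 + 7899) = ((6/13)*(-75)*(-899))*(-1/20043) + 5464 = (404550/13)*(-1/20043) + 5464 = -44950/28951 + 5464 = 158143314/28951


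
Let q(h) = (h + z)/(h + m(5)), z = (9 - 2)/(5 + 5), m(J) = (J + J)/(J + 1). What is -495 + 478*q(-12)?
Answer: 4296/155 ≈ 27.716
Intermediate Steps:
m(J) = 2*J/(1 + J) (m(J) = (2*J)/(1 + J) = 2*J/(1 + J))
z = 7/10 ≈ 0.70000
q(h) = (7/10 + h)/(5/3 + h) (q(h) = (h + 7/10)/(h + 2*5/(1 + 5)) = (7/10 + h)/(h + 2*5/6) = (7/10 + h)/(h + 2*5*(⅙)) = (7/10 + h)/(h + 5/3) = (7/10 + h)/(5/3 + h))
-495 + 478*q(-12) = -495 + 478*(3*(7 + 10*(-12))/(10*(5 + 3*(-12)))) = -495 + 478*(3*(7 - 120)/(10*(5 - 36))) = -495 + 478*((3/10)*(-113)/(-31)) = -495 + 478*((3/10)*(-1/31)*(-113)) = -495 + 478*(339/310) = -495 + 81021/155 = 4296/155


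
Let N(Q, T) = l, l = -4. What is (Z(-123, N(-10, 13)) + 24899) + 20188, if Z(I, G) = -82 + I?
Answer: 44882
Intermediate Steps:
N(Q, T) = -4
(Z(-123, N(-10, 13)) + 24899) + 20188 = ((-82 - 123) + 24899) + 20188 = (-205 + 24899) + 20188 = 24694 + 20188 = 44882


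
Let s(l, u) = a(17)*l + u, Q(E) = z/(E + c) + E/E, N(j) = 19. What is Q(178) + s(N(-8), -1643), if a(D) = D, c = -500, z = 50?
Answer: -212384/161 ≈ -1319.2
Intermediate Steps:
Q(E) = 1 + 50/(-500 + E) (Q(E) = 50/(E - 500) + E/E = 50/(-500 + E) + 1 = 1 + 50/(-500 + E))
s(l, u) = u + 17*l (s(l, u) = 17*l + u = u + 17*l)
Q(178) + s(N(-8), -1643) = (-450 + 178)/(-500 + 178) + (-1643 + 17*19) = -272/(-322) + (-1643 + 323) = -1/322*(-272) - 1320 = 136/161 - 1320 = -212384/161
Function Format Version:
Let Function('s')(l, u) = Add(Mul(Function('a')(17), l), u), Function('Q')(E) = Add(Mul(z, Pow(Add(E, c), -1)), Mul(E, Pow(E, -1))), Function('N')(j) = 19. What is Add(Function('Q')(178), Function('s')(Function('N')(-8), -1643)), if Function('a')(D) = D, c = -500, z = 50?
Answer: Rational(-212384, 161) ≈ -1319.2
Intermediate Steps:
Function('Q')(E) = Add(1, Mul(50, Pow(Add(-500, E), -1))) (Function('Q')(E) = Add(Mul(50, Pow(Add(E, -500), -1)), Mul(E, Pow(E, -1))) = Add(Mul(50, Pow(Add(-500, E), -1)), 1) = Add(1, Mul(50, Pow(Add(-500, E), -1))))
Function('s')(l, u) = Add(u, Mul(17, l)) (Function('s')(l, u) = Add(Mul(17, l), u) = Add(u, Mul(17, l)))
Add(Function('Q')(178), Function('s')(Function('N')(-8), -1643)) = Add(Mul(Pow(Add(-500, 178), -1), Add(-450, 178)), Add(-1643, Mul(17, 19))) = Add(Mul(Pow(-322, -1), -272), Add(-1643, 323)) = Add(Mul(Rational(-1, 322), -272), -1320) = Add(Rational(136, 161), -1320) = Rational(-212384, 161)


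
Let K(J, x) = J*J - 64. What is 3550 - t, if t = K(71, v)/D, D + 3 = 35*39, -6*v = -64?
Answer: 1610041/454 ≈ 3546.3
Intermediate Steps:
v = 32/3 (v = -⅙*(-64) = 32/3 ≈ 10.667)
K(J, x) = -64 + J² (K(J, x) = J² - 64 = -64 + J²)
D = 1362 (D = -3 + 35*39 = -3 + 1365 = 1362)
t = 1659/454 (t = (-64 + 71²)/1362 = (-64 + 5041)*(1/1362) = 4977*(1/1362) = 1659/454 ≈ 3.6542)
3550 - t = 3550 - 1*1659/454 = 3550 - 1659/454 = 1610041/454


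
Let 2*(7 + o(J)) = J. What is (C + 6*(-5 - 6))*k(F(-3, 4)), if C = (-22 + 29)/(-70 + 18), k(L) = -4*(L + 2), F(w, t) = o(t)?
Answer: -10317/13 ≈ -793.62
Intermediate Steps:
o(J) = -7 + J/2
F(w, t) = -7 + t/2
k(L) = -8 - 4*L (k(L) = -4*(2 + L) = -8 - 4*L)
C = -7/52 (C = 7/(-52) = 7*(-1/52) = -7/52 ≈ -0.13462)
(C + 6*(-5 - 6))*k(F(-3, 4)) = (-7/52 + 6*(-5 - 6))*(-8 - 4*(-7 + (½)*4)) = (-7/52 + 6*(-11))*(-8 - 4*(-7 + 2)) = (-7/52 - 66)*(-8 - 4*(-5)) = -3439*(-8 + 20)/52 = -3439/52*12 = -10317/13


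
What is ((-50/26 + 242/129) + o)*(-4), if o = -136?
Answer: 912604/1677 ≈ 544.19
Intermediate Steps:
((-50/26 + 242/129) + o)*(-4) = ((-50/26 + 242/129) - 136)*(-4) = ((-50*1/26 + 242*(1/129)) - 136)*(-4) = ((-25/13 + 242/129) - 136)*(-4) = (-79/1677 - 136)*(-4) = -228151/1677*(-4) = 912604/1677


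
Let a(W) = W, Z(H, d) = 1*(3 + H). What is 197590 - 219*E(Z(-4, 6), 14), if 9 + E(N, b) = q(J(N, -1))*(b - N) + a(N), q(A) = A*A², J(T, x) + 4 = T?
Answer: 610405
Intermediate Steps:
J(T, x) = -4 + T
Z(H, d) = 3 + H
q(A) = A³
E(N, b) = -9 + N + (-4 + N)³*(b - N) (E(N, b) = -9 + ((-4 + N)³*(b - N) + N) = -9 + (N + (-4 + N)³*(b - N)) = -9 + N + (-4 + N)³*(b - N))
197590 - 219*E(Z(-4, 6), 14) = 197590 - 219*(-9 + (3 - 4) + 14*(-4 + (3 - 4))³ - (3 - 4)*(-4 + (3 - 4))³) = 197590 - 219*(-9 - 1 + 14*(-4 - 1)³ - 1*(-1)*(-4 - 1)³) = 197590 - 219*(-9 - 1 + 14*(-5)³ - 1*(-1)*(-5)³) = 197590 - 219*(-9 - 1 + 14*(-125) - 1*(-1)*(-125)) = 197590 - 219*(-9 - 1 - 1750 - 125) = 197590 - 219*(-1885) = 197590 + 412815 = 610405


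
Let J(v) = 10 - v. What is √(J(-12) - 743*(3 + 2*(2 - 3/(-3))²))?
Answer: I*√15581 ≈ 124.82*I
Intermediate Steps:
√(J(-12) - 743*(3 + 2*(2 - 3/(-3))²)) = √((10 - 1*(-12)) - 743*(3 + 2*(2 - 3/(-3))²)) = √((10 + 12) - 743*(3 + 2*(2 - 3*(-⅓))²)) = √(22 - 743*(3 + 2*(2 + 1)²)) = √(22 - 743*(3 + 2*3²)) = √(22 - 743*(3 + 2*9)) = √(22 - 743*(3 + 18)) = √(22 - 743*21) = √(22 - 15603) = √(-15581) = I*√15581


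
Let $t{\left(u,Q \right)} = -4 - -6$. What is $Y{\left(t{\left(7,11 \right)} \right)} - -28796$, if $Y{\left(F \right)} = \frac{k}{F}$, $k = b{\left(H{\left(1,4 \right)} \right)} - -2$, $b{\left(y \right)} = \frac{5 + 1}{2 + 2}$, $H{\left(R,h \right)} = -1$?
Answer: $\frac{115191}{4} \approx 28798.0$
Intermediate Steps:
$b{\left(y \right)} = \frac{3}{2}$ ($b{\left(y \right)} = \frac{6}{4} = 6 \cdot \frac{1}{4} = \frac{3}{2}$)
$k = \frac{7}{2}$ ($k = \frac{3}{2} - -2 = \frac{3}{2} + 2 = \frac{7}{2} \approx 3.5$)
$t{\left(u,Q \right)} = 2$ ($t{\left(u,Q \right)} = -4 + 6 = 2$)
$Y{\left(F \right)} = \frac{7}{2 F}$
$Y{\left(t{\left(7,11 \right)} \right)} - -28796 = \frac{7}{2 \cdot 2} - -28796 = \frac{7}{2} \cdot \frac{1}{2} + 28796 = \frac{7}{4} + 28796 = \frac{115191}{4}$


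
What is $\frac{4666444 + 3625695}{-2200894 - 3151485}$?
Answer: $- \frac{8292139}{5352379} \approx -1.5492$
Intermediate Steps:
$\frac{4666444 + 3625695}{-2200894 - 3151485} = \frac{8292139}{-5352379} = 8292139 \left(- \frac{1}{5352379}\right) = - \frac{8292139}{5352379}$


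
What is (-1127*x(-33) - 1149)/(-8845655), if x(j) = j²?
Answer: 1228452/8845655 ≈ 0.13888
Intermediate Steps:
(-1127*x(-33) - 1149)/(-8845655) = (-1127*(-33)² - 1149)/(-8845655) = (-1127*1089 - 1149)*(-1/8845655) = (-1227303 - 1149)*(-1/8845655) = -1228452*(-1/8845655) = 1228452/8845655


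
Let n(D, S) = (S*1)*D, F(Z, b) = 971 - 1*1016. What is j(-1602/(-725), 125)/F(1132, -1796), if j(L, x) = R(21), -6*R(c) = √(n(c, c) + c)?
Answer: √462/270 ≈ 0.079608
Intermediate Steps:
F(Z, b) = -45 (F(Z, b) = 971 - 1016 = -45)
n(D, S) = D*S (n(D, S) = S*D = D*S)
R(c) = -√(c + c²)/6 (R(c) = -√(c*c + c)/6 = -√(c² + c)/6 = -√(c + c²)/6)
j(L, x) = -√462/6 (j(L, x) = -√21*√(1 + 21)/6 = -√462/6)
j(-1602/(-725), 125)/F(1132, -1796) = -√462/6/(-45) = -√462/6*(-1/45) = √462/270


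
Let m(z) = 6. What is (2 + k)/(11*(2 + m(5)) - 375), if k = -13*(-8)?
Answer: -106/287 ≈ -0.36934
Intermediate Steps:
k = 104
(2 + k)/(11*(2 + m(5)) - 375) = (2 + 104)/(11*(2 + 6) - 375) = 106/(11*8 - 375) = 106/(88 - 375) = 106/(-287) = 106*(-1/287) = -106/287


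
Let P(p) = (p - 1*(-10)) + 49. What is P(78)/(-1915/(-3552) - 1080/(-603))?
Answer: 32603808/554545 ≈ 58.794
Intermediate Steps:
P(p) = 59 + p (P(p) = (p + 10) + 49 = (10 + p) + 49 = 59 + p)
P(78)/(-1915/(-3552) - 1080/(-603)) = (59 + 78)/(-1915/(-3552) - 1080/(-603)) = 137/(-1915*(-1/3552) - 1080*(-1/603)) = 137/(1915/3552 + 120/67) = 137/(554545/237984) = 137*(237984/554545) = 32603808/554545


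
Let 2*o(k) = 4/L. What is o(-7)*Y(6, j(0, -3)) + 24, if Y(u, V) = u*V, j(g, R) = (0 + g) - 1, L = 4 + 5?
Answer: 68/3 ≈ 22.667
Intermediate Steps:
L = 9
o(k) = 2/9 (o(k) = (4/9)/2 = (4*(⅑))/2 = (½)*(4/9) = 2/9)
j(g, R) = -1 + g (j(g, R) = g - 1 = -1 + g)
Y(u, V) = V*u
o(-7)*Y(6, j(0, -3)) + 24 = 2*((-1 + 0)*6)/9 + 24 = 2*(-1*6)/9 + 24 = (2/9)*(-6) + 24 = -4/3 + 24 = 68/3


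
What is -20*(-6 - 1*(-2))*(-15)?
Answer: -1200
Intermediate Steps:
-20*(-6 - 1*(-2))*(-15) = -20*(-6 + 2)*(-15) = -20*(-4)*(-15) = 80*(-15) = -1200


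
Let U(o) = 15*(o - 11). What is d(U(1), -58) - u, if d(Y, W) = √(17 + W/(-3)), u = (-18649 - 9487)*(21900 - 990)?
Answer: 588323760 + √327/3 ≈ 5.8832e+8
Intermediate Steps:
U(o) = -165 + 15*o (U(o) = 15*(-11 + o) = -165 + 15*o)
u = -588323760 (u = -28136*20910 = -588323760)
d(Y, W) = √(17 - W/3) (d(Y, W) = √(17 + W*(-⅓)) = √(17 - W/3))
d(U(1), -58) - u = √(153 - 3*(-58))/3 - 1*(-588323760) = √(153 + 174)/3 + 588323760 = √327/3 + 588323760 = 588323760 + √327/3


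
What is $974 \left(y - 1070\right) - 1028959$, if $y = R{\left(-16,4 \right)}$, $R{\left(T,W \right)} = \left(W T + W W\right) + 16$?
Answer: $-2102307$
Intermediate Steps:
$R{\left(T,W \right)} = 16 + W^{2} + T W$ ($R{\left(T,W \right)} = \left(T W + W^{2}\right) + 16 = \left(W^{2} + T W\right) + 16 = 16 + W^{2} + T W$)
$y = -32$ ($y = 16 + 4^{2} - 64 = 16 + 16 - 64 = -32$)
$974 \left(y - 1070\right) - 1028959 = 974 \left(-32 - 1070\right) - 1028959 = 974 \left(-1102\right) - 1028959 = -1073348 - 1028959 = -2102307$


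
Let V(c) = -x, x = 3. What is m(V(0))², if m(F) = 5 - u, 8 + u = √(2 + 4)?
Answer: (13 - √6)² ≈ 111.31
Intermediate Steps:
V(c) = -3 (V(c) = -1*3 = -3)
u = -8 + √6 (u = -8 + √(2 + 4) = -8 + √6 ≈ -5.5505)
m(F) = 13 - √6 (m(F) = 5 - (-8 + √6) = 5 + (8 - √6) = 13 - √6)
m(V(0))² = (13 - √6)²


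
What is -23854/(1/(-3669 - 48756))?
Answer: 1250545950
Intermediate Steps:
-23854/(1/(-3669 - 48756)) = -23854/(1/(-52425)) = -23854/(-1/52425) = -23854*(-52425) = 1250545950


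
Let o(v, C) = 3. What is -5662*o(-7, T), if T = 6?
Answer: -16986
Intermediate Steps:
-5662*o(-7, T) = -5662*3 = -16986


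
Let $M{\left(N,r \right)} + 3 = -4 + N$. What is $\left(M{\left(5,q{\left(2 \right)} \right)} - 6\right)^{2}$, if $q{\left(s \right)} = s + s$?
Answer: $64$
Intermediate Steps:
$q{\left(s \right)} = 2 s$
$M{\left(N,r \right)} = -7 + N$ ($M{\left(N,r \right)} = -3 + \left(-4 + N\right) = -7 + N$)
$\left(M{\left(5,q{\left(2 \right)} \right)} - 6\right)^{2} = \left(\left(-7 + 5\right) - 6\right)^{2} = \left(-2 - 6\right)^{2} = \left(-8\right)^{2} = 64$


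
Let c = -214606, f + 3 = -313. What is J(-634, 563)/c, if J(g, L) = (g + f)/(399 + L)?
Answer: 475/103225486 ≈ 4.6016e-6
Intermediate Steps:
f = -316 (f = -3 - 313 = -316)
J(g, L) = (-316 + g)/(399 + L) (J(g, L) = (g - 316)/(399 + L) = (-316 + g)/(399 + L))
J(-634, 563)/c = ((-316 - 634)/(399 + 563))/(-214606) = (-950/962)*(-1/214606) = ((1/962)*(-950))*(-1/214606) = -475/481*(-1/214606) = 475/103225486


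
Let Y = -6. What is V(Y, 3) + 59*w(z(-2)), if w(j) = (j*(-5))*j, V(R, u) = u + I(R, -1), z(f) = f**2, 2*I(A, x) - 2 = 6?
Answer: -4713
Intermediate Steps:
I(A, x) = 4 (I(A, x) = 1 + (1/2)*6 = 1 + 3 = 4)
V(R, u) = 4 + u (V(R, u) = u + 4 = 4 + u)
w(j) = -5*j**2 (w(j) = (-5*j)*j = -5*j**2)
V(Y, 3) + 59*w(z(-2)) = (4 + 3) + 59*(-5*((-2)**2)**2) = 7 + 59*(-5*4**2) = 7 + 59*(-5*16) = 7 + 59*(-80) = 7 - 4720 = -4713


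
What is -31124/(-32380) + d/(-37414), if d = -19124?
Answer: 222963557/151433165 ≈ 1.4724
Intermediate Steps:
-31124/(-32380) + d/(-37414) = -31124/(-32380) - 19124/(-37414) = -31124*(-1/32380) - 19124*(-1/37414) = 7781/8095 + 9562/18707 = 222963557/151433165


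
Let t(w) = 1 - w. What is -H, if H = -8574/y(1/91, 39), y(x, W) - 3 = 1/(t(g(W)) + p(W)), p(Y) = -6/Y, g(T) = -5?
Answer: 651624/241 ≈ 2703.8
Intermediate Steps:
y(x, W) = 3 + 1/(6 - 6/W) (y(x, W) = 3 + 1/((1 - 1*(-5)) - 6/W) = 3 + 1/((1 + 5) - 6/W) = 3 + 1/(6 - 6/W))
H = -651624/241 (H = -8574/((-18 + 19*39)/(6*(-1 + 39))) = -8574/((⅙)*(-18 + 741)/38) = -8574/((⅙)*(1/38)*723) = -8574/241/76 = -8574*76/241 = -1*651624/241 = -651624/241 ≈ -2703.8)
-H = -1*(-651624/241) = 651624/241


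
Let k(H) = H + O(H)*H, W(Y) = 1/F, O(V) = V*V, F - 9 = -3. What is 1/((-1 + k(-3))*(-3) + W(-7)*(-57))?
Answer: 2/167 ≈ 0.011976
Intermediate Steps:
F = 6 (F = 9 - 3 = 6)
O(V) = V²
W(Y) = ⅙ (W(Y) = 1/6 = 1*(⅙) = ⅙)
k(H) = H + H³ (k(H) = H + H²*H = H + H³)
1/((-1 + k(-3))*(-3) + W(-7)*(-57)) = 1/((-1 + (-3 + (-3)³))*(-3) + (⅙)*(-57)) = 1/((-1 + (-3 - 27))*(-3) - 19/2) = 1/((-1 - 30)*(-3) - 19/2) = 1/(-31*(-3) - 19/2) = 1/(93 - 19/2) = 1/(167/2) = 2/167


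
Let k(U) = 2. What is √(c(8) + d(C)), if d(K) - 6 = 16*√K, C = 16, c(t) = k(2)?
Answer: 6*√2 ≈ 8.4853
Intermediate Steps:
c(t) = 2
d(K) = 6 + 16*√K
√(c(8) + d(C)) = √(2 + (6 + 16*√16)) = √(2 + (6 + 16*4)) = √(2 + (6 + 64)) = √(2 + 70) = √72 = 6*√2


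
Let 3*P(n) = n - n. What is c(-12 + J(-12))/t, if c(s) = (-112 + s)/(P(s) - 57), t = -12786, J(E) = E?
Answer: -68/364401 ≈ -0.00018661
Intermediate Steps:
P(n) = 0 (P(n) = (n - n)/3 = (⅓)*0 = 0)
c(s) = 112/57 - s/57 (c(s) = (-112 + s)/(0 - 57) = (-112 + s)/(-57) = (-112 + s)*(-1/57) = 112/57 - s/57)
c(-12 + J(-12))/t = (112/57 - (-12 - 12)/57)/(-12786) = (112/57 - 1/57*(-24))*(-1/12786) = (112/57 + 8/19)*(-1/12786) = (136/57)*(-1/12786) = -68/364401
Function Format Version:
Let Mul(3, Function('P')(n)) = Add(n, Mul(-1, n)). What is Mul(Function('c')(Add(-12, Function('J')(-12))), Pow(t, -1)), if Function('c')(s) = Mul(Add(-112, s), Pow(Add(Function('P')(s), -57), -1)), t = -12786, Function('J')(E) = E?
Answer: Rational(-68, 364401) ≈ -0.00018661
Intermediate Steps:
Function('P')(n) = 0 (Function('P')(n) = Mul(Rational(1, 3), Add(n, Mul(-1, n))) = Mul(Rational(1, 3), 0) = 0)
Function('c')(s) = Add(Rational(112, 57), Mul(Rational(-1, 57), s)) (Function('c')(s) = Mul(Add(-112, s), Pow(Add(0, -57), -1)) = Mul(Add(-112, s), Pow(-57, -1)) = Mul(Add(-112, s), Rational(-1, 57)) = Add(Rational(112, 57), Mul(Rational(-1, 57), s)))
Mul(Function('c')(Add(-12, Function('J')(-12))), Pow(t, -1)) = Mul(Add(Rational(112, 57), Mul(Rational(-1, 57), Add(-12, -12))), Pow(-12786, -1)) = Mul(Add(Rational(112, 57), Mul(Rational(-1, 57), -24)), Rational(-1, 12786)) = Mul(Add(Rational(112, 57), Rational(8, 19)), Rational(-1, 12786)) = Mul(Rational(136, 57), Rational(-1, 12786)) = Rational(-68, 364401)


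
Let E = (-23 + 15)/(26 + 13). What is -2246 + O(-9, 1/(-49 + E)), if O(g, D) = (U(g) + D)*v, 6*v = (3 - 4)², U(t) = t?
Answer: -4312959/1919 ≈ -2247.5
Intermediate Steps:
E = -8/39 ≈ -0.20513
v = ⅙ (v = (3 - 4)²/6 = (⅙)*(-1)² = (⅙)*1 = ⅙ ≈ 0.16667)
O(g, D) = D/6 + g/6 (O(g, D) = (g + D)*(⅙) = (D + g)*(⅙) = D/6 + g/6)
-2246 + O(-9, 1/(-49 + E)) = -2246 + (1/(6*(-49 - 8/39)) + (⅙)*(-9)) = -2246 + (1/(6*(-1919/39)) - 3/2) = -2246 + ((⅙)*(-39/1919) - 3/2) = -2246 + (-13/3838 - 3/2) = -2246 - 2885/1919 = -4312959/1919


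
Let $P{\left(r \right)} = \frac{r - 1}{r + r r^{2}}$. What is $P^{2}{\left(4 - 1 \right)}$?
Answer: $\frac{1}{225} \approx 0.0044444$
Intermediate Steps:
$P{\left(r \right)} = \frac{-1 + r}{r + r^{3}}$
$P^{2}{\left(4 - 1 \right)} = \left(\frac{-1 + \left(4 - 1\right)}{\left(4 - 1\right) + \left(4 - 1\right)^{3}}\right)^{2} = \left(\frac{-1 + 3}{3 + 3^{3}}\right)^{2} = \left(\frac{1}{3 + 27} \cdot 2\right)^{2} = \left(\frac{1}{30} \cdot 2\right)^{2} = \left(\frac{1}{15}\right)^{2} = \frac{1}{225}$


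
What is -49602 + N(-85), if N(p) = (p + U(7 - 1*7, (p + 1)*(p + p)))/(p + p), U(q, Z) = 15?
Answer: -843227/17 ≈ -49602.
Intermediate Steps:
N(p) = (15 + p)/(2*p) (N(p) = (p + 15)/(p + p) = (15 + p)/((2*p)) = (15 + p)*(1/(2*p)) = (15 + p)/(2*p))
-49602 + N(-85) = -49602 + (½)*(15 - 85)/(-85) = -49602 + (½)*(-1/85)*(-70) = -49602 + 7/17 = -843227/17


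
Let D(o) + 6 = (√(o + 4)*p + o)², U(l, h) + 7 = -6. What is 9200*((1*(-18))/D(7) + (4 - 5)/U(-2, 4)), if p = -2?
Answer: 39399920/2743 + 927360*√11/211 ≈ 28941.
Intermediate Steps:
U(l, h) = -13 (U(l, h) = -7 - 6 = -13)
D(o) = -6 + (o - 2*√(4 + o))² (D(o) = -6 + (√(o + 4)*(-2) + o)² = -6 + (√(4 + o)*(-2) + o)² = -6 + (-2*√(4 + o) + o)² = -6 + (o - 2*√(4 + o))²)
9200*((1*(-18))/D(7) + (4 - 5)/U(-2, 4)) = 9200*((1*(-18))/(-6 + (7 - 2*√(4 + 7))²) + (4 - 5)/(-13)) = 9200*(-18/(-6 + (7 - 2*√11)²) - 1*(-1/13)) = 9200*(-18/(-6 + (7 - 2*√11)²) + 1/13) = 9200*(1/13 - 18/(-6 + (7 - 2*√11)²)) = 9200/13 - 165600/(-6 + (7 - 2*√11)²)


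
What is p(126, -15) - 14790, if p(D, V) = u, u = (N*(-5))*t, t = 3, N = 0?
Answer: -14790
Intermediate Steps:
u = 0 (u = (0*(-5))*3 = 0*3 = 0)
p(D, V) = 0
p(126, -15) - 14790 = 0 - 14790 = -14790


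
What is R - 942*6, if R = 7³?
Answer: -5309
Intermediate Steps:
R = 343
R - 942*6 = 343 - 942*6 = 343 - 314*18 = 343 - 5652 = -5309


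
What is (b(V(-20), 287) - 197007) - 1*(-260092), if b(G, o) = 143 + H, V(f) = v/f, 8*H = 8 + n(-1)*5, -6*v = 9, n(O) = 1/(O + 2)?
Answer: 505837/8 ≈ 63230.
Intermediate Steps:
n(O) = 1/(2 + O)
v = -3/2 (v = -⅙*9 = -3/2 ≈ -1.5000)
H = 13/8 (H = (8 + 5/(2 - 1))/8 = (8 + 5/1)/8 = (8 + 1*5)/8 = (8 + 5)/8 = (⅛)*13 = 13/8 ≈ 1.6250)
V(f) = -3/(2*f)
b(G, o) = 1157/8 (b(G, o) = 143 + 13/8 = 1157/8)
(b(V(-20), 287) - 197007) - 1*(-260092) = (1157/8 - 197007) - 1*(-260092) = -1574899/8 + 260092 = 505837/8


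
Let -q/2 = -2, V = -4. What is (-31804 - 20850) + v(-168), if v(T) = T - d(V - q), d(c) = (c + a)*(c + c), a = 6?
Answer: -52854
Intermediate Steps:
q = 4 (q = -2*(-2) = 4)
d(c) = 2*c*(6 + c) (d(c) = (c + 6)*(c + c) = (6 + c)*(2*c) = 2*c*(6 + c))
v(T) = -32 + T (v(T) = T - 2*(-4 - 1*4)*(6 + (-4 - 1*4)) = T - 2*(-4 - 4)*(6 + (-4 - 4)) = T - 2*(-8)*(6 - 8) = T - 2*(-8)*(-2) = T - 1*32 = T - 32 = -32 + T)
(-31804 - 20850) + v(-168) = (-31804 - 20850) + (-32 - 168) = -52654 - 200 = -52854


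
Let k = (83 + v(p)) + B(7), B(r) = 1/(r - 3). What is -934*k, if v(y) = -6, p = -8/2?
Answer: -144303/2 ≈ -72152.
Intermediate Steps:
p = -4 (p = -8*1/2 = -4)
B(r) = 1/(-3 + r)
k = 309/4 (k = (83 - 6) + 1/(-3 + 7) = 77 + 1/4 = 309/4 ≈ 77.250)
-934*k = -934*309/4 = -144303/2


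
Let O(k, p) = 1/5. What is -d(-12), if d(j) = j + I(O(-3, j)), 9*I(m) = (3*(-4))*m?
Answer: 184/15 ≈ 12.267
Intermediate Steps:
O(k, p) = 1/5 (O(k, p) = 1*(1/5) = 1/5)
I(m) = -4*m/3 (I(m) = ((3*(-4))*m)/9 = (-12*m)/9 = -4*m/3)
d(j) = -4/15 + j (d(j) = j - 4/3*1/5 = j - 4/15 = -4/15 + j)
-d(-12) = -(-4/15 - 12) = -1*(-184/15) = 184/15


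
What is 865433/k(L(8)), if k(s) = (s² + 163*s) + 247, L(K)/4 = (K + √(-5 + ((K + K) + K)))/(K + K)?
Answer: 128097930928/77102745 - 9249747904*√19/77102745 ≈ 1138.5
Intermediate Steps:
L(K) = 2*(K + √(-5 + 3*K))/K (L(K) = 4*((K + √(-5 + ((K + K) + K)))/(K + K)) = 4*((K + √(-5 + (2*K + K)))/((2*K))) = 4*((K + √(-5 + 3*K))*(1/(2*K))) = 4*((K + √(-5 + 3*K))/(2*K)) = 2*(K + √(-5 + 3*K))/K)
k(s) = 247 + s² + 163*s
865433/k(L(8)) = 865433/(247 + (2 + 2*√(-5 + 3*8)/8)² + 163*(2 + 2*√(-5 + 3*8)/8)) = 865433/(247 + (2 + 2*(⅛)*√(-5 + 24))² + 163*(2 + 2*(⅛)*√(-5 + 24))) = 865433/(247 + (2 + 2*(⅛)*√19)² + 163*(2 + 2*(⅛)*√19)) = 865433/(247 + (2 + √19/4)² + 163*(2 + √19/4)) = 865433/(247 + (2 + √19/4)² + (326 + 163*√19/4)) = 865433/(573 + (2 + √19/4)² + 163*√19/4)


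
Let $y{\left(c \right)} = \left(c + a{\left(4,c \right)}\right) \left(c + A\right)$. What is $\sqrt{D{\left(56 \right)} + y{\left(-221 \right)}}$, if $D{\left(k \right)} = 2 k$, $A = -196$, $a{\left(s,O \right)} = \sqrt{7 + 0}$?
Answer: $\sqrt{92269 - 417 \sqrt{7}} \approx 301.94$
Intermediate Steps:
$a{\left(s,O \right)} = \sqrt{7}$
$y{\left(c \right)} = \left(-196 + c\right) \left(c + \sqrt{7}\right)$ ($y{\left(c \right)} = \left(c + \sqrt{7}\right) \left(c - 196\right) = \left(c + \sqrt{7}\right) \left(-196 + c\right) = \left(-196 + c\right) \left(c + \sqrt{7}\right)$)
$\sqrt{D{\left(56 \right)} + y{\left(-221 \right)}} = \sqrt{2 \cdot 56 - \left(-43316 - 48841 + 417 \sqrt{7}\right)} = \sqrt{112 + \left(48841 + 43316 - 196 \sqrt{7} - 221 \sqrt{7}\right)} = \sqrt{112 + \left(92157 - 417 \sqrt{7}\right)} = \sqrt{92269 - 417 \sqrt{7}}$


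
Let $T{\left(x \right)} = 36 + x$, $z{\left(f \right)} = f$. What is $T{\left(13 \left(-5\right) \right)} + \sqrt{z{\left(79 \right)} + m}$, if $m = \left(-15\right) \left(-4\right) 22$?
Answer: $-29 + \sqrt{1399} \approx 8.4032$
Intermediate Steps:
$m = 1320$ ($m = 60 \cdot 22 = 1320$)
$T{\left(13 \left(-5\right) \right)} + \sqrt{z{\left(79 \right)} + m} = \left(36 + 13 \left(-5\right)\right) + \sqrt{79 + 1320} = \left(36 - 65\right) + \sqrt{1399} = -29 + \sqrt{1399}$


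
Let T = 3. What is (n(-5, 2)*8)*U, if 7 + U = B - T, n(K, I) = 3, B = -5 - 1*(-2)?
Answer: -312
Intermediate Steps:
B = -3 (B = -5 + 2 = -3)
U = -13 (U = -7 + (-3 - 1*3) = -7 + (-3 - 3) = -7 - 6 = -13)
(n(-5, 2)*8)*U = (3*8)*(-13) = 24*(-13) = -312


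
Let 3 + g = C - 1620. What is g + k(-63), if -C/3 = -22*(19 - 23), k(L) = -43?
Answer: -1930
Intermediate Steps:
C = -264 (C = -(-66)*(19 - 23) = -(-66)*(-4) = -3*88 = -264)
g = -1887 (g = -3 + (-264 - 1620) = -3 - 1884 = -1887)
g + k(-63) = -1887 - 43 = -1930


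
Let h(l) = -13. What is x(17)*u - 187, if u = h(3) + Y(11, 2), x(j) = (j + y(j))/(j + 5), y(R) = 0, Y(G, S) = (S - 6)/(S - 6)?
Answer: -2159/11 ≈ -196.27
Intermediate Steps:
Y(G, S) = 1 (Y(G, S) = (-6 + S)/(-6 + S) = 1)
x(j) = j/(5 + j) (x(j) = (j + 0)/(j + 5) = j/(5 + j))
u = -12 (u = -13 + 1 = -12)
x(17)*u - 187 = (17/(5 + 17))*(-12) - 187 = (17/22)*(-12) - 187 = -102/11 - 187 = -2159/11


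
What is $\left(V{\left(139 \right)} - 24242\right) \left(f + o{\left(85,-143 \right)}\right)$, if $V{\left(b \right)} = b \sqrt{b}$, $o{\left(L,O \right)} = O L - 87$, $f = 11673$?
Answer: $13793698 - 79091 \sqrt{139} \approx 1.2861 \cdot 10^{7}$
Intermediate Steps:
$o{\left(L,O \right)} = -87 + L O$ ($o{\left(L,O \right)} = L O - 87 = -87 + L O$)
$V{\left(b \right)} = b^{\frac{3}{2}}$
$\left(V{\left(139 \right)} - 24242\right) \left(f + o{\left(85,-143 \right)}\right) = \left(139^{\frac{3}{2}} - 24242\right) \left(11673 + \left(-87 + 85 \left(-143\right)\right)\right) = \left(139 \sqrt{139} - 24242\right) \left(11673 - 12242\right) = \left(-24242 + 139 \sqrt{139}\right) \left(11673 - 12242\right) = \left(-24242 + 139 \sqrt{139}\right) \left(-569\right) = 13793698 - 79091 \sqrt{139}$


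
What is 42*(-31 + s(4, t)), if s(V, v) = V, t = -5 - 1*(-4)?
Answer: -1134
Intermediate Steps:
t = -1 (t = -5 + 4 = -1)
42*(-31 + s(4, t)) = 42*(-31 + 4) = 42*(-27) = -1134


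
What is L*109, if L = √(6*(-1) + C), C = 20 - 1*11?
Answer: 109*√3 ≈ 188.79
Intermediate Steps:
C = 9 (C = 20 - 11 = 9)
L = √3 (L = √(6*(-1) + 9) = √(-6 + 9) = √3 ≈ 1.7320)
L*109 = √3*109 = 109*√3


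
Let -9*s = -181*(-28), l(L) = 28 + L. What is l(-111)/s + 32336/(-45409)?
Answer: -18565475/32876116 ≈ -0.56471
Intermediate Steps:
s = -5068/9 (s = -(-181)*(-28)/9 = -⅑*5068 = -5068/9 ≈ -563.11)
l(-111)/s + 32336/(-45409) = (28 - 111)/(-5068/9) + 32336/(-45409) = -83*(-9/5068) + 32336*(-1/45409) = 747/5068 - 32336/45409 = -18565475/32876116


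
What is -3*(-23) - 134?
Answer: -65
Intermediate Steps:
-3*(-23) - 134 = 69 - 134 = -65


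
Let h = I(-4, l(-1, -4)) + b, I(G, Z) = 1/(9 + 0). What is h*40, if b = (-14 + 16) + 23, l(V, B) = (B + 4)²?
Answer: 9040/9 ≈ 1004.4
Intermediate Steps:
l(V, B) = (4 + B)²
I(G, Z) = ⅑ (I(G, Z) = 1/9 = ⅑)
b = 25 (b = 2 + 23 = 25)
h = 226/9 (h = ⅑ + 25 = 226/9 ≈ 25.111)
h*40 = (226/9)*40 = 9040/9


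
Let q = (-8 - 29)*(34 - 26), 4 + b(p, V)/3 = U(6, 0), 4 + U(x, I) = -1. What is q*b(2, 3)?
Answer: 7992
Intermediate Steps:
U(x, I) = -5 (U(x, I) = -4 - 1 = -5)
b(p, V) = -27 (b(p, V) = -12 + 3*(-5) = -12 - 15 = -27)
q = -296 (q = -37*8 = -296)
q*b(2, 3) = -296*(-27) = 7992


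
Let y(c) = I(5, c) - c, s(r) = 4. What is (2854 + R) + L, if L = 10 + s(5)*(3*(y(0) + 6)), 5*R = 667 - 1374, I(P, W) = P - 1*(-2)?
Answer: 14393/5 ≈ 2878.6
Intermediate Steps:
I(P, W) = 2 + P (I(P, W) = P + 2 = 2 + P)
R = -707/5 (R = (667 - 1374)/5 = (1/5)*(-707) = -707/5 ≈ -141.40)
y(c) = 7 - c (y(c) = (2 + 5) - c = 7 - c)
L = 166 (L = 10 + 4*(3*((7 - 1*0) + 6)) = 10 + 4*(3*((7 + 0) + 6)) = 10 + 4*(3*(7 + 6)) = 10 + 4*(3*13) = 10 + 4*39 = 10 + 156 = 166)
(2854 + R) + L = (2854 - 707/5) + 166 = 13563/5 + 166 = 14393/5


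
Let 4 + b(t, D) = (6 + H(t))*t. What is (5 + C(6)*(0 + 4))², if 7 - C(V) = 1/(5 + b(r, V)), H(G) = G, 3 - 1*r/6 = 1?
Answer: 51222649/47089 ≈ 1087.8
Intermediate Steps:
r = 12 (r = 18 - 6*1 = 18 - 6 = 12)
b(t, D) = -4 + t*(6 + t) (b(t, D) = -4 + (6 + t)*t = -4 + t*(6 + t))
C(V) = 1518/217 (C(V) = 7 - 1/(5 + (-4 + 12² + 6*12)) = 7 - 1/(5 + (-4 + 144 + 72)) = 7 - 1/(5 + 212) = 7 - 1/217 = 1518/217)
(5 + C(6)*(0 + 4))² = (5 + 1518*(0 + 4)/217)² = (5 + (1518/217)*4)² = (5 + 6072/217)² = (7157/217)² = 51222649/47089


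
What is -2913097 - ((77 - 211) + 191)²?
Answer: -2916346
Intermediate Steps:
-2913097 - ((77 - 211) + 191)² = -2913097 - (-134 + 191)² = -2913097 - 1*57² = -2913097 - 1*3249 = -2913097 - 3249 = -2916346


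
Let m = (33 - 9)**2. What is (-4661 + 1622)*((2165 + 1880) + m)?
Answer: -14043219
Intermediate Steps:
m = 576 (m = 24**2 = 576)
(-4661 + 1622)*((2165 + 1880) + m) = (-4661 + 1622)*((2165 + 1880) + 576) = -3039*(4045 + 576) = -3039*4621 = -14043219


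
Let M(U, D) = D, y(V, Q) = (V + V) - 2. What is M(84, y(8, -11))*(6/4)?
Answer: 21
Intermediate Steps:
y(V, Q) = -2 + 2*V (y(V, Q) = 2*V - 2 = -2 + 2*V)
M(84, y(8, -11))*(6/4) = (-2 + 2*8)*(6/4) = (-2 + 16)*(6*(¼)) = 14*(3/2) = 21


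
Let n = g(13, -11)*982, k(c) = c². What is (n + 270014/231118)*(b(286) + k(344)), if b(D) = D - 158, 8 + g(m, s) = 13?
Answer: 67231838025408/115559 ≈ 5.8180e+8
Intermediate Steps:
g(m, s) = 5 (g(m, s) = -8 + 13 = 5)
b(D) = -158 + D
n = 4910 (n = 5*982 = 4910)
(n + 270014/231118)*(b(286) + k(344)) = (4910 + 270014/231118)*((-158 + 286) + 344²) = (4910 + 270014*(1/231118))*(128 + 118336) = (4910 + 135007/115559)*118464 = (567529697/115559)*118464 = 67231838025408/115559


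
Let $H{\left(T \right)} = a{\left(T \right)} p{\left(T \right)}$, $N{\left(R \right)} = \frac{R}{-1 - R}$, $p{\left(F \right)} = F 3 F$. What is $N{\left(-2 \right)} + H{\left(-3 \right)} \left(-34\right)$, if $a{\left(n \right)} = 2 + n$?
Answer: $916$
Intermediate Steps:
$p{\left(F \right)} = 3 F^{2}$ ($p{\left(F \right)} = 3 F F = 3 F^{2}$)
$H{\left(T \right)} = 3 T^{2} \left(2 + T\right)$ ($H{\left(T \right)} = \left(2 + T\right) 3 T^{2} = 3 T^{2} \left(2 + T\right)$)
$N{\left(-2 \right)} + H{\left(-3 \right)} \left(-34\right) = \left(-1\right) \left(-2\right) \frac{1}{1 - 2} + 3 \left(-3\right)^{2} \left(2 - 3\right) \left(-34\right) = \left(-1\right) \left(-2\right) \frac{1}{-1} + 3 \cdot 9 \left(-1\right) \left(-34\right) = \left(-1\right) \left(-2\right) \left(-1\right) - -918 = -2 + 918 = 916$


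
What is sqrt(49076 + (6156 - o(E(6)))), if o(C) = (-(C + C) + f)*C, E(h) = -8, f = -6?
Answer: 4*sqrt(3457) ≈ 235.19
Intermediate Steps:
o(C) = C*(-6 - 2*C) (o(C) = (-(C + C) - 6)*C = (-2*C - 6)*C = (-6 - 2*C)*C = C*(-6 - 2*C))
sqrt(49076 + (6156 - o(E(6)))) = sqrt(49076 + (6156 - (-2)*(-8)*(3 - 8))) = sqrt(49076 + (6156 - (-2)*(-8)*(-5))) = sqrt(49076 + (6156 - 1*(-80))) = sqrt(49076 + (6156 + 80)) = sqrt(49076 + 6236) = sqrt(55312) = 4*sqrt(3457)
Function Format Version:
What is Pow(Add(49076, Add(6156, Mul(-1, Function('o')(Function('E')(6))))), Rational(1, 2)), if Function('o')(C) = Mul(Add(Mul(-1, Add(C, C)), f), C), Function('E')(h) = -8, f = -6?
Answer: Mul(4, Pow(3457, Rational(1, 2))) ≈ 235.19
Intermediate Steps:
Function('o')(C) = Mul(C, Add(-6, Mul(-2, C))) (Function('o')(C) = Mul(Add(Mul(-1, Add(C, C)), -6), C) = Mul(Add(Mul(-1, Mul(2, C)), -6), C) = Mul(Add(Mul(-2, C), -6), C) = Mul(Add(-6, Mul(-2, C)), C) = Mul(C, Add(-6, Mul(-2, C))))
Pow(Add(49076, Add(6156, Mul(-1, Function('o')(Function('E')(6))))), Rational(1, 2)) = Pow(Add(49076, Add(6156, Mul(-1, Mul(-2, -8, Add(3, -8))))), Rational(1, 2)) = Pow(Add(49076, Add(6156, Mul(-1, Mul(-2, -8, -5)))), Rational(1, 2)) = Pow(Add(49076, Add(6156, Mul(-1, -80))), Rational(1, 2)) = Pow(Add(49076, Add(6156, 80)), Rational(1, 2)) = Pow(Add(49076, 6236), Rational(1, 2)) = Pow(55312, Rational(1, 2)) = Mul(4, Pow(3457, Rational(1, 2)))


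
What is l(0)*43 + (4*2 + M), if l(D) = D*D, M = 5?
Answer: 13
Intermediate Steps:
l(D) = D²
l(0)*43 + (4*2 + M) = 0²*43 + (4*2 + 5) = 0*43 + (8 + 5) = 0 + 13 = 13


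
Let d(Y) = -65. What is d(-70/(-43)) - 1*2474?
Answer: -2539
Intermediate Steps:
d(-70/(-43)) - 1*2474 = -65 - 1*2474 = -65 - 2474 = -2539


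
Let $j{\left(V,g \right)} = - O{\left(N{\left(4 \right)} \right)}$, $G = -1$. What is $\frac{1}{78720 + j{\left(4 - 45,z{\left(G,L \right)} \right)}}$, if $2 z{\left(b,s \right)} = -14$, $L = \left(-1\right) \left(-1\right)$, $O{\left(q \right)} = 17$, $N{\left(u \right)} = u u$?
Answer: $\frac{1}{78703} \approx 1.2706 \cdot 10^{-5}$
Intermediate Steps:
$N{\left(u \right)} = u^{2}$
$L = 1$
$z{\left(b,s \right)} = -7$ ($z{\left(b,s \right)} = \frac{1}{2} \left(-14\right) = -7$)
$j{\left(V,g \right)} = -17$ ($j{\left(V,g \right)} = \left(-1\right) 17 = -17$)
$\frac{1}{78720 + j{\left(4 - 45,z{\left(G,L \right)} \right)}} = \frac{1}{78720 - 17} = \frac{1}{78703}$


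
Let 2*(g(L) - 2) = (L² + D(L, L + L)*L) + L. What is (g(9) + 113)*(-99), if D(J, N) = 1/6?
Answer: -63657/4 ≈ -15914.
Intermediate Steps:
D(J, N) = ⅙
g(L) = 2 + L²/2 + 7*L/12 (g(L) = 2 + ((L² + L/6) + L)/2 = 2 + (L² + 7*L/6)/2 = 2 + (L²/2 + 7*L/12) = 2 + L²/2 + 7*L/12)
(g(9) + 113)*(-99) = ((2 + (½)*9² + (7/12)*9) + 113)*(-99) = ((2 + (½)*81 + 21/4) + 113)*(-99) = ((2 + 81/2 + 21/4) + 113)*(-99) = (191/4 + 113)*(-99) = (643/4)*(-99) = -63657/4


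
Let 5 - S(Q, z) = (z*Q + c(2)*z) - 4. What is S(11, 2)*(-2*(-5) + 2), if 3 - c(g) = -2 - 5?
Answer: -396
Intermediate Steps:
c(g) = 10 (c(g) = 3 - (-2 - 5) = 3 - 1*(-7) = 3 + 7 = 10)
S(Q, z) = 9 - 10*z - Q*z (S(Q, z) = 5 - ((z*Q + 10*z) - 4) = 5 - ((Q*z + 10*z) - 4) = 5 - ((10*z + Q*z) - 4) = 5 - (-4 + 10*z + Q*z) = 5 + (4 - 10*z - Q*z) = 9 - 10*z - Q*z)
S(11, 2)*(-2*(-5) + 2) = (9 - 10*2 - 1*11*2)*(-2*(-5) + 2) = (9 - 20 - 22)*(10 + 2) = -33*12 = -396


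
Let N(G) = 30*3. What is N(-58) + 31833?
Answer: 31923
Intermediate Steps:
N(G) = 90
N(-58) + 31833 = 90 + 31833 = 31923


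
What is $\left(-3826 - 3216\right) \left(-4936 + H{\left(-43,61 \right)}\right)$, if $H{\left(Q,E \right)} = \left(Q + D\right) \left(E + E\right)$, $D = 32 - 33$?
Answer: $72560768$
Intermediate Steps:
$D = -1$
$H{\left(Q,E \right)} = 2 E \left(-1 + Q\right)$ ($H{\left(Q,E \right)} = \left(Q - 1\right) \left(E + E\right) = \left(-1 + Q\right) 2 E = 2 E \left(-1 + Q\right)$)
$\left(-3826 - 3216\right) \left(-4936 + H{\left(-43,61 \right)}\right) = \left(-3826 - 3216\right) \left(-4936 + 2 \cdot 61 \left(-1 - 43\right)\right) = - 7042 \left(-4936 + 2 \cdot 61 \left(-44\right)\right) = - 7042 \left(-4936 - 5368\right) = \left(-7042\right) \left(-10304\right) = 72560768$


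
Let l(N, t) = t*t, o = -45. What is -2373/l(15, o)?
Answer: -791/675 ≈ -1.1719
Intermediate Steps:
l(N, t) = t²
-2373/l(15, o) = -2373/((-45)²) = -2373/2025 = -2373*1/2025 = -791/675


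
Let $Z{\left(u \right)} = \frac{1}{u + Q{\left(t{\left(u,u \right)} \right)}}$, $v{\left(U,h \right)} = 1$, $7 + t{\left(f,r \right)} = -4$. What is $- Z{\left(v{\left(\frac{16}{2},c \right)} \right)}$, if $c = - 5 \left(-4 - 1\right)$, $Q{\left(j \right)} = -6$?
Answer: $\frac{1}{5} \approx 0.2$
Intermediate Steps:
$t{\left(f,r \right)} = -11$ ($t{\left(f,r \right)} = -7 - 4 = -11$)
$c = 25$ ($c = \left(-5\right) \left(-5\right) = 25$)
$Z{\left(u \right)} = \frac{1}{-6 + u}$ ($Z{\left(u \right)} = \frac{1}{u - 6} = \frac{1}{-6 + u}$)
$- Z{\left(v{\left(\frac{16}{2},c \right)} \right)} = - \frac{1}{-6 + 1} = - \frac{1}{-5} = \left(-1\right) \left(- \frac{1}{5}\right) = \frac{1}{5}$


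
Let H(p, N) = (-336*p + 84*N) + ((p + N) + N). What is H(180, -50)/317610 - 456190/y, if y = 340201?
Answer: -16686749050/10805123961 ≈ -1.5443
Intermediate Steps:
H(p, N) = -335*p + 86*N (H(p, N) = (-336*p + 84*N) + ((N + p) + N) = (-336*p + 84*N) + (p + 2*N) = -335*p + 86*N)
H(180, -50)/317610 - 456190/y = (-335*180 + 86*(-50))/317610 - 456190/340201 = (-60300 - 4300)*(1/317610) - 456190*1/340201 = -64600*1/317610 - 456190/340201 = -6460/31761 - 456190/340201 = -16686749050/10805123961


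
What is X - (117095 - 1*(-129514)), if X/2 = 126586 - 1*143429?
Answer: -280295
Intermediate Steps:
X = -33686 (X = 2*(126586 - 1*143429) = 2*(126586 - 143429) = 2*(-16843) = -33686)
X - (117095 - 1*(-129514)) = -33686 - (117095 - 1*(-129514)) = -33686 - (117095 + 129514) = -33686 - 1*246609 = -33686 - 246609 = -280295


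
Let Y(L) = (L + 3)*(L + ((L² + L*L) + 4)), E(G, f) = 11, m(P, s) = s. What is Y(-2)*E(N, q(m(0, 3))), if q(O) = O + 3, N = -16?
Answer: 110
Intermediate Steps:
q(O) = 3 + O
Y(L) = (3 + L)*(4 + L + 2*L²) (Y(L) = (3 + L)*(L + ((L² + L²) + 4)) = (3 + L)*(L + (2*L² + 4)) = (3 + L)*(L + (4 + 2*L²)) = (3 + L)*(4 + L + 2*L²))
Y(-2)*E(N, q(m(0, 3))) = (12 + 2*(-2)³ + 7*(-2) + 7*(-2)²)*11 = (12 + 2*(-8) - 14 + 7*4)*11 = (12 - 16 - 14 + 28)*11 = 10*11 = 110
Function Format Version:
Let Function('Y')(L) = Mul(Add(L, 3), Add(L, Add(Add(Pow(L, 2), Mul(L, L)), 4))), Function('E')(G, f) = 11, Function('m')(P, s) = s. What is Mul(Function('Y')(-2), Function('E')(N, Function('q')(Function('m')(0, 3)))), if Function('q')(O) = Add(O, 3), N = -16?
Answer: 110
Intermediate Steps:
Function('q')(O) = Add(3, O)
Function('Y')(L) = Mul(Add(3, L), Add(4, L, Mul(2, Pow(L, 2)))) (Function('Y')(L) = Mul(Add(3, L), Add(L, Add(Add(Pow(L, 2), Pow(L, 2)), 4))) = Mul(Add(3, L), Add(L, Add(Mul(2, Pow(L, 2)), 4))) = Mul(Add(3, L), Add(L, Add(4, Mul(2, Pow(L, 2))))) = Mul(Add(3, L), Add(4, L, Mul(2, Pow(L, 2)))))
Mul(Function('Y')(-2), Function('E')(N, Function('q')(Function('m')(0, 3)))) = Mul(Add(12, Mul(2, Pow(-2, 3)), Mul(7, -2), Mul(7, Pow(-2, 2))), 11) = Mul(Add(12, Mul(2, -8), -14, Mul(7, 4)), 11) = Mul(Add(12, -16, -14, 28), 11) = Mul(10, 11) = 110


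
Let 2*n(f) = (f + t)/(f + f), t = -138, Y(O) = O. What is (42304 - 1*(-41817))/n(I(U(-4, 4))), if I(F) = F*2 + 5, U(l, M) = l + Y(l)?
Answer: 3701324/149 ≈ 24841.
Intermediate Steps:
U(l, M) = 2*l (U(l, M) = l + l = 2*l)
I(F) = 5 + 2*F (I(F) = 2*F + 5 = 5 + 2*F)
n(f) = (-138 + f)/(4*f) (n(f) = ((f - 138)/(f + f))/2 = ((-138 + f)/((2*f)))/2 = ((-138 + f)*(1/(2*f)))/2 = ((-138 + f)/(2*f))/2 = (-138 + f)/(4*f))
(42304 - 1*(-41817))/n(I(U(-4, 4))) = (42304 - 1*(-41817))/(((-138 + (5 + 2*(2*(-4))))/(4*(5 + 2*(2*(-4)))))) = (42304 + 41817)/(((-138 + (5 + 2*(-8)))/(4*(5 + 2*(-8))))) = 84121/(((-138 + (5 - 16))/(4*(5 - 16)))) = 84121/(((¼)*(-138 - 11)/(-11))) = 84121/(((¼)*(-1/11)*(-149))) = 84121/(149/44) = 84121*(44/149) = 3701324/149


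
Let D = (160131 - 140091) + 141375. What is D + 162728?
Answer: 324143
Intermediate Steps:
D = 161415 (D = 20040 + 141375 = 161415)
D + 162728 = 161415 + 162728 = 324143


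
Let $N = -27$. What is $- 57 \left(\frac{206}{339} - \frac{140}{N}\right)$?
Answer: $- \frac{335806}{1017} \approx -330.19$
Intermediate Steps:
$- 57 \left(\frac{206}{339} - \frac{140}{N}\right) = - 57 \left(\frac{206}{339} - \frac{140}{-27}\right) = - 57 \left(206 \cdot \frac{1}{339} - - \frac{140}{27}\right) = - 57 \left(\frac{206}{339} + \frac{140}{27}\right) = \left(-57\right) \frac{17674}{3051} = - \frac{335806}{1017}$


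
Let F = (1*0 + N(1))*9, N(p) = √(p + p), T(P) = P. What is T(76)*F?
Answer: 684*√2 ≈ 967.32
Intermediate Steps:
N(p) = √2*√p (N(p) = √(2*p) = √2*√p)
F = 9*√2 (F = (1*0 + √2*√1)*9 = (0 + √2*1)*9 = (0 + √2)*9 = √2*9 = 9*√2 ≈ 12.728)
T(76)*F = 76*(9*√2) = 684*√2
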